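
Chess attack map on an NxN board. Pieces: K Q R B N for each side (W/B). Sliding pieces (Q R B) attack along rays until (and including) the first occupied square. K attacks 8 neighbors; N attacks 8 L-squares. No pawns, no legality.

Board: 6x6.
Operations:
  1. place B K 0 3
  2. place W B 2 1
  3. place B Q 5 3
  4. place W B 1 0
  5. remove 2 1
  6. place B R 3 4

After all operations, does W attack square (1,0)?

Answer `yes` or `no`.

Answer: no

Derivation:
Op 1: place BK@(0,3)
Op 2: place WB@(2,1)
Op 3: place BQ@(5,3)
Op 4: place WB@(1,0)
Op 5: remove (2,1)
Op 6: place BR@(3,4)
Per-piece attacks for W:
  WB@(1,0): attacks (2,1) (3,2) (4,3) (5,4) (0,1)
W attacks (1,0): no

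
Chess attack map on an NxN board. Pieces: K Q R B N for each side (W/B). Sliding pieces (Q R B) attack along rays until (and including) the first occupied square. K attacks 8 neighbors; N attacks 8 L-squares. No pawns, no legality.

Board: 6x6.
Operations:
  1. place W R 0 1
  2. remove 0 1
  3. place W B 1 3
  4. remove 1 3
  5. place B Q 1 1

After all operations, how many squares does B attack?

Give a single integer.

Op 1: place WR@(0,1)
Op 2: remove (0,1)
Op 3: place WB@(1,3)
Op 4: remove (1,3)
Op 5: place BQ@(1,1)
Per-piece attacks for B:
  BQ@(1,1): attacks (1,2) (1,3) (1,4) (1,5) (1,0) (2,1) (3,1) (4,1) (5,1) (0,1) (2,2) (3,3) (4,4) (5,5) (2,0) (0,2) (0,0)
Union (17 distinct): (0,0) (0,1) (0,2) (1,0) (1,2) (1,3) (1,4) (1,5) (2,0) (2,1) (2,2) (3,1) (3,3) (4,1) (4,4) (5,1) (5,5)

Answer: 17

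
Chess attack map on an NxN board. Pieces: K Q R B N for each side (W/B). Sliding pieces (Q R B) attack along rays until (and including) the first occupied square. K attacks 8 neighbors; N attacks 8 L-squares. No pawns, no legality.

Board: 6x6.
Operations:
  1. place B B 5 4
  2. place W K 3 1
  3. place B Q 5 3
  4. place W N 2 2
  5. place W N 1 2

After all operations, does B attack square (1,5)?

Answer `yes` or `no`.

Op 1: place BB@(5,4)
Op 2: place WK@(3,1)
Op 3: place BQ@(5,3)
Op 4: place WN@(2,2)
Op 5: place WN@(1,2)
Per-piece attacks for B:
  BQ@(5,3): attacks (5,4) (5,2) (5,1) (5,0) (4,3) (3,3) (2,3) (1,3) (0,3) (4,4) (3,5) (4,2) (3,1) [ray(0,1) blocked at (5,4); ray(-1,-1) blocked at (3,1)]
  BB@(5,4): attacks (4,5) (4,3) (3,2) (2,1) (1,0)
B attacks (1,5): no

Answer: no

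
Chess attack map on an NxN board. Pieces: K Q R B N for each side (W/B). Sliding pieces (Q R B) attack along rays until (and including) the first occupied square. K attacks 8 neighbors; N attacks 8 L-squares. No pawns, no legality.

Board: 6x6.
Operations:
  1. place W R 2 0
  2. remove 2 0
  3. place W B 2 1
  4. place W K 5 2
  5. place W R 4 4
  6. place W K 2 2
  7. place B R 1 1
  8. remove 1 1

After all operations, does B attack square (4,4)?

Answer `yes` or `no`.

Answer: no

Derivation:
Op 1: place WR@(2,0)
Op 2: remove (2,0)
Op 3: place WB@(2,1)
Op 4: place WK@(5,2)
Op 5: place WR@(4,4)
Op 6: place WK@(2,2)
Op 7: place BR@(1,1)
Op 8: remove (1,1)
Per-piece attacks for B:
B attacks (4,4): no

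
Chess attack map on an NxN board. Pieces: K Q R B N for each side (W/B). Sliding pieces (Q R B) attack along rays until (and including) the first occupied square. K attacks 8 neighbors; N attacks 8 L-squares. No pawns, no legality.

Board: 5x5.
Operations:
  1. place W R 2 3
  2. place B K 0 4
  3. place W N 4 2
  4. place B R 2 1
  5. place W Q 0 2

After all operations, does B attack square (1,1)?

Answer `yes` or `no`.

Op 1: place WR@(2,3)
Op 2: place BK@(0,4)
Op 3: place WN@(4,2)
Op 4: place BR@(2,1)
Op 5: place WQ@(0,2)
Per-piece attacks for B:
  BK@(0,4): attacks (0,3) (1,4) (1,3)
  BR@(2,1): attacks (2,2) (2,3) (2,0) (3,1) (4,1) (1,1) (0,1) [ray(0,1) blocked at (2,3)]
B attacks (1,1): yes

Answer: yes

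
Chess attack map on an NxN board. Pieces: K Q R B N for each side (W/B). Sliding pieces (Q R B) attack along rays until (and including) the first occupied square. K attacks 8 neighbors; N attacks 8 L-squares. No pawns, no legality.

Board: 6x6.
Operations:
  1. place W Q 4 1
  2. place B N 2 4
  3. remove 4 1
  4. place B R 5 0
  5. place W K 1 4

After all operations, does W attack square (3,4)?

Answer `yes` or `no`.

Answer: no

Derivation:
Op 1: place WQ@(4,1)
Op 2: place BN@(2,4)
Op 3: remove (4,1)
Op 4: place BR@(5,0)
Op 5: place WK@(1,4)
Per-piece attacks for W:
  WK@(1,4): attacks (1,5) (1,3) (2,4) (0,4) (2,5) (2,3) (0,5) (0,3)
W attacks (3,4): no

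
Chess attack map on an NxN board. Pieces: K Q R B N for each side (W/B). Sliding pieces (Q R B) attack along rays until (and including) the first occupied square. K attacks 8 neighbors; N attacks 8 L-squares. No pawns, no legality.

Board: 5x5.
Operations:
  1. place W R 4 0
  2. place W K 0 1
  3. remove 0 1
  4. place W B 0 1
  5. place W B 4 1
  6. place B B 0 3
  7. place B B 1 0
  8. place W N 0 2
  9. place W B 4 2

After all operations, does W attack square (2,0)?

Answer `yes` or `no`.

Op 1: place WR@(4,0)
Op 2: place WK@(0,1)
Op 3: remove (0,1)
Op 4: place WB@(0,1)
Op 5: place WB@(4,1)
Op 6: place BB@(0,3)
Op 7: place BB@(1,0)
Op 8: place WN@(0,2)
Op 9: place WB@(4,2)
Per-piece attacks for W:
  WB@(0,1): attacks (1,2) (2,3) (3,4) (1,0) [ray(1,-1) blocked at (1,0)]
  WN@(0,2): attacks (1,4) (2,3) (1,0) (2,1)
  WR@(4,0): attacks (4,1) (3,0) (2,0) (1,0) [ray(0,1) blocked at (4,1); ray(-1,0) blocked at (1,0)]
  WB@(4,1): attacks (3,2) (2,3) (1,4) (3,0)
  WB@(4,2): attacks (3,3) (2,4) (3,1) (2,0)
W attacks (2,0): yes

Answer: yes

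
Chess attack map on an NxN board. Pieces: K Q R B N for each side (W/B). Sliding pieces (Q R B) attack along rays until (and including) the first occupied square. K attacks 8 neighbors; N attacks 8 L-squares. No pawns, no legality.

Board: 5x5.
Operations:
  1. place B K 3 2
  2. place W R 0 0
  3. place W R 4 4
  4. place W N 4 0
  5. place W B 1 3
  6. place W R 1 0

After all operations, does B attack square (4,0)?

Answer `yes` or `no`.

Op 1: place BK@(3,2)
Op 2: place WR@(0,0)
Op 3: place WR@(4,4)
Op 4: place WN@(4,0)
Op 5: place WB@(1,3)
Op 6: place WR@(1,0)
Per-piece attacks for B:
  BK@(3,2): attacks (3,3) (3,1) (4,2) (2,2) (4,3) (4,1) (2,3) (2,1)
B attacks (4,0): no

Answer: no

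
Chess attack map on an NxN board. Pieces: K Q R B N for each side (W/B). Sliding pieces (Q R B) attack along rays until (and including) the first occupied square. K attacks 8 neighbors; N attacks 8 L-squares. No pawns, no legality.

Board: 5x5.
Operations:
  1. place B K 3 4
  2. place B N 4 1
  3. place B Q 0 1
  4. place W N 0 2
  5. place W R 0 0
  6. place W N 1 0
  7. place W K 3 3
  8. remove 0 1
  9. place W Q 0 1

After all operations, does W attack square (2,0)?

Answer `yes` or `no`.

Answer: no

Derivation:
Op 1: place BK@(3,4)
Op 2: place BN@(4,1)
Op 3: place BQ@(0,1)
Op 4: place WN@(0,2)
Op 5: place WR@(0,0)
Op 6: place WN@(1,0)
Op 7: place WK@(3,3)
Op 8: remove (0,1)
Op 9: place WQ@(0,1)
Per-piece attacks for W:
  WR@(0,0): attacks (0,1) (1,0) [ray(0,1) blocked at (0,1); ray(1,0) blocked at (1,0)]
  WQ@(0,1): attacks (0,2) (0,0) (1,1) (2,1) (3,1) (4,1) (1,2) (2,3) (3,4) (1,0) [ray(0,1) blocked at (0,2); ray(0,-1) blocked at (0,0); ray(1,0) blocked at (4,1); ray(1,1) blocked at (3,4); ray(1,-1) blocked at (1,0)]
  WN@(0,2): attacks (1,4) (2,3) (1,0) (2,1)
  WN@(1,0): attacks (2,2) (3,1) (0,2)
  WK@(3,3): attacks (3,4) (3,2) (4,3) (2,3) (4,4) (4,2) (2,4) (2,2)
W attacks (2,0): no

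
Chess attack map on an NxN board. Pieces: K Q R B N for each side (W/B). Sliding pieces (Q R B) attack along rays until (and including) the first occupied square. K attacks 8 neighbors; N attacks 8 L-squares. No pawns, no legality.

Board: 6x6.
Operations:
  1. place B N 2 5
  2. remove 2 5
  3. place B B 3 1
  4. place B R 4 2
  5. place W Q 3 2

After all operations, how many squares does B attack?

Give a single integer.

Op 1: place BN@(2,5)
Op 2: remove (2,5)
Op 3: place BB@(3,1)
Op 4: place BR@(4,2)
Op 5: place WQ@(3,2)
Per-piece attacks for B:
  BB@(3,1): attacks (4,2) (4,0) (2,2) (1,3) (0,4) (2,0) [ray(1,1) blocked at (4,2)]
  BR@(4,2): attacks (4,3) (4,4) (4,5) (4,1) (4,0) (5,2) (3,2) [ray(-1,0) blocked at (3,2)]
Union (12 distinct): (0,4) (1,3) (2,0) (2,2) (3,2) (4,0) (4,1) (4,2) (4,3) (4,4) (4,5) (5,2)

Answer: 12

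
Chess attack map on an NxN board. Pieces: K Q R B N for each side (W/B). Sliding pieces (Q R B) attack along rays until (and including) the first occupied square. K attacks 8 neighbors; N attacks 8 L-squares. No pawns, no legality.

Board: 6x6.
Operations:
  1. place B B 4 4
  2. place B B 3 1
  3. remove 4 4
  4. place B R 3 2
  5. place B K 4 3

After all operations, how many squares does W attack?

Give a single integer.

Answer: 0

Derivation:
Op 1: place BB@(4,4)
Op 2: place BB@(3,1)
Op 3: remove (4,4)
Op 4: place BR@(3,2)
Op 5: place BK@(4,3)
Per-piece attacks for W:
Union (0 distinct): (none)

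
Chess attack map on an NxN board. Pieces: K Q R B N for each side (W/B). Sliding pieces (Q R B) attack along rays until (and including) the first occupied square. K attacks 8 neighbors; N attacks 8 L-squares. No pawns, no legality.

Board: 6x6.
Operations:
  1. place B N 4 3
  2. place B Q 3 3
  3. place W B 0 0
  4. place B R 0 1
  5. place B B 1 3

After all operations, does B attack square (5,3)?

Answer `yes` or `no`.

Answer: no

Derivation:
Op 1: place BN@(4,3)
Op 2: place BQ@(3,3)
Op 3: place WB@(0,0)
Op 4: place BR@(0,1)
Op 5: place BB@(1,3)
Per-piece attacks for B:
  BR@(0,1): attacks (0,2) (0,3) (0,4) (0,5) (0,0) (1,1) (2,1) (3,1) (4,1) (5,1) [ray(0,-1) blocked at (0,0)]
  BB@(1,3): attacks (2,4) (3,5) (2,2) (3,1) (4,0) (0,4) (0,2)
  BQ@(3,3): attacks (3,4) (3,5) (3,2) (3,1) (3,0) (4,3) (2,3) (1,3) (4,4) (5,5) (4,2) (5,1) (2,4) (1,5) (2,2) (1,1) (0,0) [ray(1,0) blocked at (4,3); ray(-1,0) blocked at (1,3); ray(-1,-1) blocked at (0,0)]
  BN@(4,3): attacks (5,5) (3,5) (2,4) (5,1) (3,1) (2,2)
B attacks (5,3): no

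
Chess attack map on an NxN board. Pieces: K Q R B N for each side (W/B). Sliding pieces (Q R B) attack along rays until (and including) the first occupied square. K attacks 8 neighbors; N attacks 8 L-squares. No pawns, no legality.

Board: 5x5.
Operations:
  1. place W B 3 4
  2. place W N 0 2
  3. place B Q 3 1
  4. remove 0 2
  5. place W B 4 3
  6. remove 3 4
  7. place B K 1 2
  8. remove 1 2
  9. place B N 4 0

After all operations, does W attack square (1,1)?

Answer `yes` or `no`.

Answer: no

Derivation:
Op 1: place WB@(3,4)
Op 2: place WN@(0,2)
Op 3: place BQ@(3,1)
Op 4: remove (0,2)
Op 5: place WB@(4,3)
Op 6: remove (3,4)
Op 7: place BK@(1,2)
Op 8: remove (1,2)
Op 9: place BN@(4,0)
Per-piece attacks for W:
  WB@(4,3): attacks (3,4) (3,2) (2,1) (1,0)
W attacks (1,1): no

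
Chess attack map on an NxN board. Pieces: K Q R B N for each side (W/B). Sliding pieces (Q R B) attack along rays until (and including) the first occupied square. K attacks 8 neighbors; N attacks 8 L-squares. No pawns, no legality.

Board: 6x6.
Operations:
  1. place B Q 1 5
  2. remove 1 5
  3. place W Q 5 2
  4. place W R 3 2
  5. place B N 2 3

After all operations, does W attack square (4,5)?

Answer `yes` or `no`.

Op 1: place BQ@(1,5)
Op 2: remove (1,5)
Op 3: place WQ@(5,2)
Op 4: place WR@(3,2)
Op 5: place BN@(2,3)
Per-piece attacks for W:
  WR@(3,2): attacks (3,3) (3,4) (3,5) (3,1) (3,0) (4,2) (5,2) (2,2) (1,2) (0,2) [ray(1,0) blocked at (5,2)]
  WQ@(5,2): attacks (5,3) (5,4) (5,5) (5,1) (5,0) (4,2) (3,2) (4,3) (3,4) (2,5) (4,1) (3,0) [ray(-1,0) blocked at (3,2)]
W attacks (4,5): no

Answer: no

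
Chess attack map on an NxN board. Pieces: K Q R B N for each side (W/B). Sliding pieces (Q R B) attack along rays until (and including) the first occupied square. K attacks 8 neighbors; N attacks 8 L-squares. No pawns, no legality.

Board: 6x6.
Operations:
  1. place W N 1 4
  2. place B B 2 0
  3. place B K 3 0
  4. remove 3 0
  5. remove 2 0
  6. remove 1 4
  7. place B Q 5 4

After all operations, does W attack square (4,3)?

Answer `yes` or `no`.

Op 1: place WN@(1,4)
Op 2: place BB@(2,0)
Op 3: place BK@(3,0)
Op 4: remove (3,0)
Op 5: remove (2,0)
Op 6: remove (1,4)
Op 7: place BQ@(5,4)
Per-piece attacks for W:
W attacks (4,3): no

Answer: no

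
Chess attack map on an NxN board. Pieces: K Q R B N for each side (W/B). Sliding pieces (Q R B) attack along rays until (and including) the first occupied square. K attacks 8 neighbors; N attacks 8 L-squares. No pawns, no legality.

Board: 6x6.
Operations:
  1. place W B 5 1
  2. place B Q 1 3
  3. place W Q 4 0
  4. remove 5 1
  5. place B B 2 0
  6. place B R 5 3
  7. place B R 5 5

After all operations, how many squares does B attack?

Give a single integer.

Answer: 27

Derivation:
Op 1: place WB@(5,1)
Op 2: place BQ@(1,3)
Op 3: place WQ@(4,0)
Op 4: remove (5,1)
Op 5: place BB@(2,0)
Op 6: place BR@(5,3)
Op 7: place BR@(5,5)
Per-piece attacks for B:
  BQ@(1,3): attacks (1,4) (1,5) (1,2) (1,1) (1,0) (2,3) (3,3) (4,3) (5,3) (0,3) (2,4) (3,5) (2,2) (3,1) (4,0) (0,4) (0,2) [ray(1,0) blocked at (5,3); ray(1,-1) blocked at (4,0)]
  BB@(2,0): attacks (3,1) (4,2) (5,3) (1,1) (0,2) [ray(1,1) blocked at (5,3)]
  BR@(5,3): attacks (5,4) (5,5) (5,2) (5,1) (5,0) (4,3) (3,3) (2,3) (1,3) [ray(0,1) blocked at (5,5); ray(-1,0) blocked at (1,3)]
  BR@(5,5): attacks (5,4) (5,3) (4,5) (3,5) (2,5) (1,5) (0,5) [ray(0,-1) blocked at (5,3)]
Union (27 distinct): (0,2) (0,3) (0,4) (0,5) (1,0) (1,1) (1,2) (1,3) (1,4) (1,5) (2,2) (2,3) (2,4) (2,5) (3,1) (3,3) (3,5) (4,0) (4,2) (4,3) (4,5) (5,0) (5,1) (5,2) (5,3) (5,4) (5,5)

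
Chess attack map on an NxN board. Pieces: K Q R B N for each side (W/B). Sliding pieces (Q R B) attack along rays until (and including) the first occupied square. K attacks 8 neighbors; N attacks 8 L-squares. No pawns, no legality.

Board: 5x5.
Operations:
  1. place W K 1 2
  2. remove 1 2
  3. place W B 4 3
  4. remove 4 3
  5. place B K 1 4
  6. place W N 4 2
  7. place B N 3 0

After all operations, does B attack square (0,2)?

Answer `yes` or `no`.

Answer: no

Derivation:
Op 1: place WK@(1,2)
Op 2: remove (1,2)
Op 3: place WB@(4,3)
Op 4: remove (4,3)
Op 5: place BK@(1,4)
Op 6: place WN@(4,2)
Op 7: place BN@(3,0)
Per-piece attacks for B:
  BK@(1,4): attacks (1,3) (2,4) (0,4) (2,3) (0,3)
  BN@(3,0): attacks (4,2) (2,2) (1,1)
B attacks (0,2): no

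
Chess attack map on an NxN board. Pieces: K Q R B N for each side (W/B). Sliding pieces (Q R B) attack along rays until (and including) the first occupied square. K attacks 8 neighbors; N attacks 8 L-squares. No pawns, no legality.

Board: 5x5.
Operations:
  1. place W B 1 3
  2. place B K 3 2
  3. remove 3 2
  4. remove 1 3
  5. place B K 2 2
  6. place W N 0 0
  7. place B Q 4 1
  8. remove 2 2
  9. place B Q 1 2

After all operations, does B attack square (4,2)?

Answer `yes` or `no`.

Answer: yes

Derivation:
Op 1: place WB@(1,3)
Op 2: place BK@(3,2)
Op 3: remove (3,2)
Op 4: remove (1,3)
Op 5: place BK@(2,2)
Op 6: place WN@(0,0)
Op 7: place BQ@(4,1)
Op 8: remove (2,2)
Op 9: place BQ@(1,2)
Per-piece attacks for B:
  BQ@(1,2): attacks (1,3) (1,4) (1,1) (1,0) (2,2) (3,2) (4,2) (0,2) (2,3) (3,4) (2,1) (3,0) (0,3) (0,1)
  BQ@(4,1): attacks (4,2) (4,3) (4,4) (4,0) (3,1) (2,1) (1,1) (0,1) (3,2) (2,3) (1,4) (3,0)
B attacks (4,2): yes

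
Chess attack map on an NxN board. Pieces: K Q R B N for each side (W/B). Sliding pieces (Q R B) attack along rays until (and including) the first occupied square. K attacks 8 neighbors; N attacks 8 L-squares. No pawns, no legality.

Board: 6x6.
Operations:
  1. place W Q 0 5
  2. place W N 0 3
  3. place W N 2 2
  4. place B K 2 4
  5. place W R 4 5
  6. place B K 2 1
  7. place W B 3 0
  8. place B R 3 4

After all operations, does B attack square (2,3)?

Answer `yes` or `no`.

Answer: yes

Derivation:
Op 1: place WQ@(0,5)
Op 2: place WN@(0,3)
Op 3: place WN@(2,2)
Op 4: place BK@(2,4)
Op 5: place WR@(4,5)
Op 6: place BK@(2,1)
Op 7: place WB@(3,0)
Op 8: place BR@(3,4)
Per-piece attacks for B:
  BK@(2,1): attacks (2,2) (2,0) (3,1) (1,1) (3,2) (3,0) (1,2) (1,0)
  BK@(2,4): attacks (2,5) (2,3) (3,4) (1,4) (3,5) (3,3) (1,5) (1,3)
  BR@(3,4): attacks (3,5) (3,3) (3,2) (3,1) (3,0) (4,4) (5,4) (2,4) [ray(0,-1) blocked at (3,0); ray(-1,0) blocked at (2,4)]
B attacks (2,3): yes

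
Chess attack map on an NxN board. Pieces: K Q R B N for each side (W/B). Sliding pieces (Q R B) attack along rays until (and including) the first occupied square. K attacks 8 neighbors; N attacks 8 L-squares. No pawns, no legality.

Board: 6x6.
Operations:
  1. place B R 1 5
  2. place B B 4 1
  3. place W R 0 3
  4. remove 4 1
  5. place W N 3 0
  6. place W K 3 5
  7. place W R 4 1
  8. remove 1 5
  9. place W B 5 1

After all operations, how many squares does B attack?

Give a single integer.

Op 1: place BR@(1,5)
Op 2: place BB@(4,1)
Op 3: place WR@(0,3)
Op 4: remove (4,1)
Op 5: place WN@(3,0)
Op 6: place WK@(3,5)
Op 7: place WR@(4,1)
Op 8: remove (1,5)
Op 9: place WB@(5,1)
Per-piece attacks for B:
Union (0 distinct): (none)

Answer: 0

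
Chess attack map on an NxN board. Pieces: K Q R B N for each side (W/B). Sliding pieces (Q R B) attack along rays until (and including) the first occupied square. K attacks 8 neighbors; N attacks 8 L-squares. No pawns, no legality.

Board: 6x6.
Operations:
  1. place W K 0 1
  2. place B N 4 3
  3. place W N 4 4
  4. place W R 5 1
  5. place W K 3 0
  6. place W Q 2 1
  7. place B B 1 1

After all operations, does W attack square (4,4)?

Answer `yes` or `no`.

Answer: no

Derivation:
Op 1: place WK@(0,1)
Op 2: place BN@(4,3)
Op 3: place WN@(4,4)
Op 4: place WR@(5,1)
Op 5: place WK@(3,0)
Op 6: place WQ@(2,1)
Op 7: place BB@(1,1)
Per-piece attacks for W:
  WK@(0,1): attacks (0,2) (0,0) (1,1) (1,2) (1,0)
  WQ@(2,1): attacks (2,2) (2,3) (2,4) (2,5) (2,0) (3,1) (4,1) (5,1) (1,1) (3,2) (4,3) (3,0) (1,2) (0,3) (1,0) [ray(1,0) blocked at (5,1); ray(-1,0) blocked at (1,1); ray(1,1) blocked at (4,3); ray(1,-1) blocked at (3,0)]
  WK@(3,0): attacks (3,1) (4,0) (2,0) (4,1) (2,1)
  WN@(4,4): attacks (2,5) (5,2) (3,2) (2,3)
  WR@(5,1): attacks (5,2) (5,3) (5,4) (5,5) (5,0) (4,1) (3,1) (2,1) [ray(-1,0) blocked at (2,1)]
W attacks (4,4): no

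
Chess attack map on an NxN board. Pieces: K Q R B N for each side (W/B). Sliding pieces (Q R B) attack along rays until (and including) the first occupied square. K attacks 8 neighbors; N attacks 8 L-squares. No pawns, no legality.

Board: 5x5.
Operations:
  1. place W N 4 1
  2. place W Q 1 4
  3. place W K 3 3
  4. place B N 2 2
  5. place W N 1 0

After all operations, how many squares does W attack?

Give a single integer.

Answer: 19

Derivation:
Op 1: place WN@(4,1)
Op 2: place WQ@(1,4)
Op 3: place WK@(3,3)
Op 4: place BN@(2,2)
Op 5: place WN@(1,0)
Per-piece attacks for W:
  WN@(1,0): attacks (2,2) (3,1) (0,2)
  WQ@(1,4): attacks (1,3) (1,2) (1,1) (1,0) (2,4) (3,4) (4,4) (0,4) (2,3) (3,2) (4,1) (0,3) [ray(0,-1) blocked at (1,0); ray(1,-1) blocked at (4,1)]
  WK@(3,3): attacks (3,4) (3,2) (4,3) (2,3) (4,4) (4,2) (2,4) (2,2)
  WN@(4,1): attacks (3,3) (2,2) (2,0)
Union (19 distinct): (0,2) (0,3) (0,4) (1,0) (1,1) (1,2) (1,3) (2,0) (2,2) (2,3) (2,4) (3,1) (3,2) (3,3) (3,4) (4,1) (4,2) (4,3) (4,4)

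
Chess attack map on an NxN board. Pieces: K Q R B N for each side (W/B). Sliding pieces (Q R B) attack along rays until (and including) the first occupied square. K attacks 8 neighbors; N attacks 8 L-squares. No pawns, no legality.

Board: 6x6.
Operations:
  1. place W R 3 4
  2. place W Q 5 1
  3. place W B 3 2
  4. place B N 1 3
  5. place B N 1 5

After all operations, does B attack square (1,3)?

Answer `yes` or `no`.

Answer: no

Derivation:
Op 1: place WR@(3,4)
Op 2: place WQ@(5,1)
Op 3: place WB@(3,2)
Op 4: place BN@(1,3)
Op 5: place BN@(1,5)
Per-piece attacks for B:
  BN@(1,3): attacks (2,5) (3,4) (0,5) (2,1) (3,2) (0,1)
  BN@(1,5): attacks (2,3) (3,4) (0,3)
B attacks (1,3): no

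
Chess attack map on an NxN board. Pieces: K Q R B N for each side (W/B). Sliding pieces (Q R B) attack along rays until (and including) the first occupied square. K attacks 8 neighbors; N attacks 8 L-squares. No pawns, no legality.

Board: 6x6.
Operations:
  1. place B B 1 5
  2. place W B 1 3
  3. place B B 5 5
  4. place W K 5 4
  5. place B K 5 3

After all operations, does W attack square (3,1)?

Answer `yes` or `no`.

Answer: yes

Derivation:
Op 1: place BB@(1,5)
Op 2: place WB@(1,3)
Op 3: place BB@(5,5)
Op 4: place WK@(5,4)
Op 5: place BK@(5,3)
Per-piece attacks for W:
  WB@(1,3): attacks (2,4) (3,5) (2,2) (3,1) (4,0) (0,4) (0,2)
  WK@(5,4): attacks (5,5) (5,3) (4,4) (4,5) (4,3)
W attacks (3,1): yes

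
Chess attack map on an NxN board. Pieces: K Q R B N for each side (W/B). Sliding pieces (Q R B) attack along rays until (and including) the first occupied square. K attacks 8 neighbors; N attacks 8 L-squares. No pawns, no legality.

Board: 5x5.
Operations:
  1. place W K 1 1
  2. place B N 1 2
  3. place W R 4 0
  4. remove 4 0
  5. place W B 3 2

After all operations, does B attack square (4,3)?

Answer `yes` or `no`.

Op 1: place WK@(1,1)
Op 2: place BN@(1,2)
Op 3: place WR@(4,0)
Op 4: remove (4,0)
Op 5: place WB@(3,2)
Per-piece attacks for B:
  BN@(1,2): attacks (2,4) (3,3) (0,4) (2,0) (3,1) (0,0)
B attacks (4,3): no

Answer: no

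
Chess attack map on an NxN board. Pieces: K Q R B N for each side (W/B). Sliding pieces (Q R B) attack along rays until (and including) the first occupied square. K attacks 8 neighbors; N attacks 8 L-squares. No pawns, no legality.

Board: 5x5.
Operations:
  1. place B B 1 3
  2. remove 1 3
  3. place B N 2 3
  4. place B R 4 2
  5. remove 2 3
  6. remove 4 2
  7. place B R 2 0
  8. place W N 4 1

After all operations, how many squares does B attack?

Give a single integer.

Op 1: place BB@(1,3)
Op 2: remove (1,3)
Op 3: place BN@(2,3)
Op 4: place BR@(4,2)
Op 5: remove (2,3)
Op 6: remove (4,2)
Op 7: place BR@(2,0)
Op 8: place WN@(4,1)
Per-piece attacks for B:
  BR@(2,0): attacks (2,1) (2,2) (2,3) (2,4) (3,0) (4,0) (1,0) (0,0)
Union (8 distinct): (0,0) (1,0) (2,1) (2,2) (2,3) (2,4) (3,0) (4,0)

Answer: 8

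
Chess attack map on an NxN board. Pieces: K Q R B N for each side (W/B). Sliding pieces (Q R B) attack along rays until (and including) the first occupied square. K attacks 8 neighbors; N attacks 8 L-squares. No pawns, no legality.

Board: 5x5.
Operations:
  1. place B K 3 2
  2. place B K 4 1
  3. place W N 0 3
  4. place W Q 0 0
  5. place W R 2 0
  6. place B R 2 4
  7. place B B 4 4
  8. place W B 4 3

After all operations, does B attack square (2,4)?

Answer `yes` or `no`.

Answer: no

Derivation:
Op 1: place BK@(3,2)
Op 2: place BK@(4,1)
Op 3: place WN@(0,3)
Op 4: place WQ@(0,0)
Op 5: place WR@(2,0)
Op 6: place BR@(2,4)
Op 7: place BB@(4,4)
Op 8: place WB@(4,3)
Per-piece attacks for B:
  BR@(2,4): attacks (2,3) (2,2) (2,1) (2,0) (3,4) (4,4) (1,4) (0,4) [ray(0,-1) blocked at (2,0); ray(1,0) blocked at (4,4)]
  BK@(3,2): attacks (3,3) (3,1) (4,2) (2,2) (4,3) (4,1) (2,3) (2,1)
  BK@(4,1): attacks (4,2) (4,0) (3,1) (3,2) (3,0)
  BB@(4,4): attacks (3,3) (2,2) (1,1) (0,0) [ray(-1,-1) blocked at (0,0)]
B attacks (2,4): no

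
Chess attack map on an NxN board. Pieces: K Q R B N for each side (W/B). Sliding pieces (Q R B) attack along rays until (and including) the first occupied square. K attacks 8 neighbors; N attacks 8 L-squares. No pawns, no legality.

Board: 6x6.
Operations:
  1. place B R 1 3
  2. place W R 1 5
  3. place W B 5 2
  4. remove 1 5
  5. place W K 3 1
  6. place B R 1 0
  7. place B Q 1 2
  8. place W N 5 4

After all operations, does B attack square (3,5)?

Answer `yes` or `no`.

Op 1: place BR@(1,3)
Op 2: place WR@(1,5)
Op 3: place WB@(5,2)
Op 4: remove (1,5)
Op 5: place WK@(3,1)
Op 6: place BR@(1,0)
Op 7: place BQ@(1,2)
Op 8: place WN@(5,4)
Per-piece attacks for B:
  BR@(1,0): attacks (1,1) (1,2) (2,0) (3,0) (4,0) (5,0) (0,0) [ray(0,1) blocked at (1,2)]
  BQ@(1,2): attacks (1,3) (1,1) (1,0) (2,2) (3,2) (4,2) (5,2) (0,2) (2,3) (3,4) (4,5) (2,1) (3,0) (0,3) (0,1) [ray(0,1) blocked at (1,3); ray(0,-1) blocked at (1,0); ray(1,0) blocked at (5,2)]
  BR@(1,3): attacks (1,4) (1,5) (1,2) (2,3) (3,3) (4,3) (5,3) (0,3) [ray(0,-1) blocked at (1,2)]
B attacks (3,5): no

Answer: no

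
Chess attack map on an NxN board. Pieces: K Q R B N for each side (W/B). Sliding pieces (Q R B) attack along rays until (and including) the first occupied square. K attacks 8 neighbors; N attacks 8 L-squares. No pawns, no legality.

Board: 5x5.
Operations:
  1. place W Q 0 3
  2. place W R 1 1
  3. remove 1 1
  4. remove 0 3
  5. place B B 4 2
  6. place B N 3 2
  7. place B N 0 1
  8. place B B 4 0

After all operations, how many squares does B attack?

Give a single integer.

Answer: 10

Derivation:
Op 1: place WQ@(0,3)
Op 2: place WR@(1,1)
Op 3: remove (1,1)
Op 4: remove (0,3)
Op 5: place BB@(4,2)
Op 6: place BN@(3,2)
Op 7: place BN@(0,1)
Op 8: place BB@(4,0)
Per-piece attacks for B:
  BN@(0,1): attacks (1,3) (2,2) (2,0)
  BN@(3,2): attacks (4,4) (2,4) (1,3) (4,0) (2,0) (1,1)
  BB@(4,0): attacks (3,1) (2,2) (1,3) (0,4)
  BB@(4,2): attacks (3,3) (2,4) (3,1) (2,0)
Union (10 distinct): (0,4) (1,1) (1,3) (2,0) (2,2) (2,4) (3,1) (3,3) (4,0) (4,4)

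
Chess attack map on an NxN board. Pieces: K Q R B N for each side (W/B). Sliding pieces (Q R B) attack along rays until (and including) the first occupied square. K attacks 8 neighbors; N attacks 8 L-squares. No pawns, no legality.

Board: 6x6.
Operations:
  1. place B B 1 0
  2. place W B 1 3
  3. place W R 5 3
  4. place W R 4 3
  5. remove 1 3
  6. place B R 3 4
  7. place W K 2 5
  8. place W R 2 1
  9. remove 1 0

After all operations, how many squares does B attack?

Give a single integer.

Op 1: place BB@(1,0)
Op 2: place WB@(1,3)
Op 3: place WR@(5,3)
Op 4: place WR@(4,3)
Op 5: remove (1,3)
Op 6: place BR@(3,4)
Op 7: place WK@(2,5)
Op 8: place WR@(2,1)
Op 9: remove (1,0)
Per-piece attacks for B:
  BR@(3,4): attacks (3,5) (3,3) (3,2) (3,1) (3,0) (4,4) (5,4) (2,4) (1,4) (0,4)
Union (10 distinct): (0,4) (1,4) (2,4) (3,0) (3,1) (3,2) (3,3) (3,5) (4,4) (5,4)

Answer: 10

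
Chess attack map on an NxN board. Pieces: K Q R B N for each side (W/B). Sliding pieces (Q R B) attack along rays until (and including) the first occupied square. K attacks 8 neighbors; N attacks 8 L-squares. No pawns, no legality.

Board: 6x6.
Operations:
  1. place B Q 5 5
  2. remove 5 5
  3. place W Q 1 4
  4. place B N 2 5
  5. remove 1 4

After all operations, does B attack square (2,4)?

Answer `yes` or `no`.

Op 1: place BQ@(5,5)
Op 2: remove (5,5)
Op 3: place WQ@(1,4)
Op 4: place BN@(2,5)
Op 5: remove (1,4)
Per-piece attacks for B:
  BN@(2,5): attacks (3,3) (4,4) (1,3) (0,4)
B attacks (2,4): no

Answer: no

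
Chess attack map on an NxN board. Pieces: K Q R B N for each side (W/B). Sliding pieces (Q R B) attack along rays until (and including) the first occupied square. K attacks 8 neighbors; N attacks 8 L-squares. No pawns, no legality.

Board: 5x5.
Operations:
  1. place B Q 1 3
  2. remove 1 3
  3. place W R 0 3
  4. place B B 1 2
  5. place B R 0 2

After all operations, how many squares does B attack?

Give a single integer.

Answer: 8

Derivation:
Op 1: place BQ@(1,3)
Op 2: remove (1,3)
Op 3: place WR@(0,3)
Op 4: place BB@(1,2)
Op 5: place BR@(0,2)
Per-piece attacks for B:
  BR@(0,2): attacks (0,3) (0,1) (0,0) (1,2) [ray(0,1) blocked at (0,3); ray(1,0) blocked at (1,2)]
  BB@(1,2): attacks (2,3) (3,4) (2,1) (3,0) (0,3) (0,1) [ray(-1,1) blocked at (0,3)]
Union (8 distinct): (0,0) (0,1) (0,3) (1,2) (2,1) (2,3) (3,0) (3,4)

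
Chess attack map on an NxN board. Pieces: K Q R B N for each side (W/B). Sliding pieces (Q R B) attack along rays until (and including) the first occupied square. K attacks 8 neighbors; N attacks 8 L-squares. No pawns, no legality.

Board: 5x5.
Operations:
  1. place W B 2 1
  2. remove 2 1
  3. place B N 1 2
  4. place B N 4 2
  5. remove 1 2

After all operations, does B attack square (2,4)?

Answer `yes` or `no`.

Op 1: place WB@(2,1)
Op 2: remove (2,1)
Op 3: place BN@(1,2)
Op 4: place BN@(4,2)
Op 5: remove (1,2)
Per-piece attacks for B:
  BN@(4,2): attacks (3,4) (2,3) (3,0) (2,1)
B attacks (2,4): no

Answer: no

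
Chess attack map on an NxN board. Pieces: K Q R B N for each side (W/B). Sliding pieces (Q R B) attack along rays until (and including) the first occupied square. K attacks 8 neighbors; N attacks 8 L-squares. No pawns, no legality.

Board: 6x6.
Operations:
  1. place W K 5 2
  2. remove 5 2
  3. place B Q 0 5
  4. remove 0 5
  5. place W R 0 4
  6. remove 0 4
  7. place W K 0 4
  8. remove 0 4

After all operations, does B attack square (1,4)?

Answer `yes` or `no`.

Op 1: place WK@(5,2)
Op 2: remove (5,2)
Op 3: place BQ@(0,5)
Op 4: remove (0,5)
Op 5: place WR@(0,4)
Op 6: remove (0,4)
Op 7: place WK@(0,4)
Op 8: remove (0,4)
Per-piece attacks for B:
B attacks (1,4): no

Answer: no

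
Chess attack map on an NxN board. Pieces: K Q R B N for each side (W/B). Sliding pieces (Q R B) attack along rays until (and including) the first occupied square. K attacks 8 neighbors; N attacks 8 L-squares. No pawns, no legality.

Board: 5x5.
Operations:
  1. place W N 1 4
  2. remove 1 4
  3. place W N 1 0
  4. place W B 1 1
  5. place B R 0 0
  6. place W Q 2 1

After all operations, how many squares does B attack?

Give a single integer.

Op 1: place WN@(1,4)
Op 2: remove (1,4)
Op 3: place WN@(1,0)
Op 4: place WB@(1,1)
Op 5: place BR@(0,0)
Op 6: place WQ@(2,1)
Per-piece attacks for B:
  BR@(0,0): attacks (0,1) (0,2) (0,3) (0,4) (1,0) [ray(1,0) blocked at (1,0)]
Union (5 distinct): (0,1) (0,2) (0,3) (0,4) (1,0)

Answer: 5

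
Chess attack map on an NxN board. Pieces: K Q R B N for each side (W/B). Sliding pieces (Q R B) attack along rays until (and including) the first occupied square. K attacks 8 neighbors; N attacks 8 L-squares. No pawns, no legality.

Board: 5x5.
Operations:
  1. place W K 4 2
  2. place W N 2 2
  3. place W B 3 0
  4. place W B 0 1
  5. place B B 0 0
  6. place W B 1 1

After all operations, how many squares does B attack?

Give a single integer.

Answer: 1

Derivation:
Op 1: place WK@(4,2)
Op 2: place WN@(2,2)
Op 3: place WB@(3,0)
Op 4: place WB@(0,1)
Op 5: place BB@(0,0)
Op 6: place WB@(1,1)
Per-piece attacks for B:
  BB@(0,0): attacks (1,1) [ray(1,1) blocked at (1,1)]
Union (1 distinct): (1,1)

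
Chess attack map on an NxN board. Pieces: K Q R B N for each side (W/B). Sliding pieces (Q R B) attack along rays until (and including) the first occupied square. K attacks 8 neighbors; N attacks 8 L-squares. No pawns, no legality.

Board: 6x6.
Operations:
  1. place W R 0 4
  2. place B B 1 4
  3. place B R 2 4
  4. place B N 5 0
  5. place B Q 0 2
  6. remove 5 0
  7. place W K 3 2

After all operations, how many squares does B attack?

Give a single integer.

Op 1: place WR@(0,4)
Op 2: place BB@(1,4)
Op 3: place BR@(2,4)
Op 4: place BN@(5,0)
Op 5: place BQ@(0,2)
Op 6: remove (5,0)
Op 7: place WK@(3,2)
Per-piece attacks for B:
  BQ@(0,2): attacks (0,3) (0,4) (0,1) (0,0) (1,2) (2,2) (3,2) (1,3) (2,4) (1,1) (2,0) [ray(0,1) blocked at (0,4); ray(1,0) blocked at (3,2); ray(1,1) blocked at (2,4)]
  BB@(1,4): attacks (2,5) (2,3) (3,2) (0,5) (0,3) [ray(1,-1) blocked at (3,2)]
  BR@(2,4): attacks (2,5) (2,3) (2,2) (2,1) (2,0) (3,4) (4,4) (5,4) (1,4) [ray(-1,0) blocked at (1,4)]
Union (19 distinct): (0,0) (0,1) (0,3) (0,4) (0,5) (1,1) (1,2) (1,3) (1,4) (2,0) (2,1) (2,2) (2,3) (2,4) (2,5) (3,2) (3,4) (4,4) (5,4)

Answer: 19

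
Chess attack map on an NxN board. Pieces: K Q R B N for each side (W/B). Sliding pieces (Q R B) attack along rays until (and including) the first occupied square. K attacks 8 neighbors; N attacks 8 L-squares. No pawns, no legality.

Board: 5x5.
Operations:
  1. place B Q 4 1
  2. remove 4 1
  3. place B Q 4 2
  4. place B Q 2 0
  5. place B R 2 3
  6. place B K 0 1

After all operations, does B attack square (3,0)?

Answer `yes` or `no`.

Answer: yes

Derivation:
Op 1: place BQ@(4,1)
Op 2: remove (4,1)
Op 3: place BQ@(4,2)
Op 4: place BQ@(2,0)
Op 5: place BR@(2,3)
Op 6: place BK@(0,1)
Per-piece attacks for B:
  BK@(0,1): attacks (0,2) (0,0) (1,1) (1,2) (1,0)
  BQ@(2,0): attacks (2,1) (2,2) (2,3) (3,0) (4,0) (1,0) (0,0) (3,1) (4,2) (1,1) (0,2) [ray(0,1) blocked at (2,3); ray(1,1) blocked at (4,2)]
  BR@(2,3): attacks (2,4) (2,2) (2,1) (2,0) (3,3) (4,3) (1,3) (0,3) [ray(0,-1) blocked at (2,0)]
  BQ@(4,2): attacks (4,3) (4,4) (4,1) (4,0) (3,2) (2,2) (1,2) (0,2) (3,3) (2,4) (3,1) (2,0) [ray(-1,-1) blocked at (2,0)]
B attacks (3,0): yes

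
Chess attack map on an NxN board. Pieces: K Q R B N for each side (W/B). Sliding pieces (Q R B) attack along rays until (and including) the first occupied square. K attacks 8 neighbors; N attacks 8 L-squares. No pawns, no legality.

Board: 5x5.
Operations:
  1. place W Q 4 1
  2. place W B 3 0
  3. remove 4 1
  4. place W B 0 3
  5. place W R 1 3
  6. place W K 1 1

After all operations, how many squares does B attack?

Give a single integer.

Op 1: place WQ@(4,1)
Op 2: place WB@(3,0)
Op 3: remove (4,1)
Op 4: place WB@(0,3)
Op 5: place WR@(1,3)
Op 6: place WK@(1,1)
Per-piece attacks for B:
Union (0 distinct): (none)

Answer: 0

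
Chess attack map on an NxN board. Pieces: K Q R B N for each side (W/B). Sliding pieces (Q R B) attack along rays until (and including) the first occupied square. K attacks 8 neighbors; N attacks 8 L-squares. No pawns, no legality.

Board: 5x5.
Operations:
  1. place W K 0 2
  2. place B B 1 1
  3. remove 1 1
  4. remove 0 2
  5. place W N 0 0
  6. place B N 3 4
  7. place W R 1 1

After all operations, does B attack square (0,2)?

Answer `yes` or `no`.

Answer: no

Derivation:
Op 1: place WK@(0,2)
Op 2: place BB@(1,1)
Op 3: remove (1,1)
Op 4: remove (0,2)
Op 5: place WN@(0,0)
Op 6: place BN@(3,4)
Op 7: place WR@(1,1)
Per-piece attacks for B:
  BN@(3,4): attacks (4,2) (2,2) (1,3)
B attacks (0,2): no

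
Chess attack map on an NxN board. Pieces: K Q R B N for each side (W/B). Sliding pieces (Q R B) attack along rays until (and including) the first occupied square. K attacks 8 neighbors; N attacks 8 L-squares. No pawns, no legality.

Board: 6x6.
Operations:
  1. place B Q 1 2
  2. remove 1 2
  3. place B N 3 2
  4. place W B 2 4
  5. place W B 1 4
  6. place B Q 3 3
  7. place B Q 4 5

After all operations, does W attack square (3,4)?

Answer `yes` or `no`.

Answer: no

Derivation:
Op 1: place BQ@(1,2)
Op 2: remove (1,2)
Op 3: place BN@(3,2)
Op 4: place WB@(2,4)
Op 5: place WB@(1,4)
Op 6: place BQ@(3,3)
Op 7: place BQ@(4,5)
Per-piece attacks for W:
  WB@(1,4): attacks (2,5) (2,3) (3,2) (0,5) (0,3) [ray(1,-1) blocked at (3,2)]
  WB@(2,4): attacks (3,5) (3,3) (1,5) (1,3) (0,2) [ray(1,-1) blocked at (3,3)]
W attacks (3,4): no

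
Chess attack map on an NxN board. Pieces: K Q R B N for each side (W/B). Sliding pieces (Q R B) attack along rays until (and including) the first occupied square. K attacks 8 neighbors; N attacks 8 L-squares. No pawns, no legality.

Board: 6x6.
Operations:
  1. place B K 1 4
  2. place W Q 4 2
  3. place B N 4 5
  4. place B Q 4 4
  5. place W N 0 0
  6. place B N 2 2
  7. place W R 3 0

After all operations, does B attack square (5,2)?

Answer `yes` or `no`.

Op 1: place BK@(1,4)
Op 2: place WQ@(4,2)
Op 3: place BN@(4,5)
Op 4: place BQ@(4,4)
Op 5: place WN@(0,0)
Op 6: place BN@(2,2)
Op 7: place WR@(3,0)
Per-piece attacks for B:
  BK@(1,4): attacks (1,5) (1,3) (2,4) (0,4) (2,5) (2,3) (0,5) (0,3)
  BN@(2,2): attacks (3,4) (4,3) (1,4) (0,3) (3,0) (4,1) (1,0) (0,1)
  BQ@(4,4): attacks (4,5) (4,3) (4,2) (5,4) (3,4) (2,4) (1,4) (5,5) (5,3) (3,5) (3,3) (2,2) [ray(0,1) blocked at (4,5); ray(0,-1) blocked at (4,2); ray(-1,0) blocked at (1,4); ray(-1,-1) blocked at (2,2)]
  BN@(4,5): attacks (5,3) (3,3) (2,4)
B attacks (5,2): no

Answer: no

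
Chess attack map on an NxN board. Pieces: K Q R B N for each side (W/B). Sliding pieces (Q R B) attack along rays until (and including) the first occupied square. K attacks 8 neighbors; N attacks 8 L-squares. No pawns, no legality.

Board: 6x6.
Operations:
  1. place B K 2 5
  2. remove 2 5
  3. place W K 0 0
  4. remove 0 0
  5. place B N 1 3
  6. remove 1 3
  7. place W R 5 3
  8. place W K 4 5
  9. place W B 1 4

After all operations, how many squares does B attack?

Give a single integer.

Answer: 0

Derivation:
Op 1: place BK@(2,5)
Op 2: remove (2,5)
Op 3: place WK@(0,0)
Op 4: remove (0,0)
Op 5: place BN@(1,3)
Op 6: remove (1,3)
Op 7: place WR@(5,3)
Op 8: place WK@(4,5)
Op 9: place WB@(1,4)
Per-piece attacks for B:
Union (0 distinct): (none)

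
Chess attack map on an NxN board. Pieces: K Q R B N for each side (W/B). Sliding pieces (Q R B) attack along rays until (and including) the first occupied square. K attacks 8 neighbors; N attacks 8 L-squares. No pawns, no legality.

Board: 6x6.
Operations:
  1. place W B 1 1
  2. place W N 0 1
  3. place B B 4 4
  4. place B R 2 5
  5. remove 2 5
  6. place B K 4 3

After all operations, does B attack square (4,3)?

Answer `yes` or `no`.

Op 1: place WB@(1,1)
Op 2: place WN@(0,1)
Op 3: place BB@(4,4)
Op 4: place BR@(2,5)
Op 5: remove (2,5)
Op 6: place BK@(4,3)
Per-piece attacks for B:
  BK@(4,3): attacks (4,4) (4,2) (5,3) (3,3) (5,4) (5,2) (3,4) (3,2)
  BB@(4,4): attacks (5,5) (5,3) (3,5) (3,3) (2,2) (1,1) [ray(-1,-1) blocked at (1,1)]
B attacks (4,3): no

Answer: no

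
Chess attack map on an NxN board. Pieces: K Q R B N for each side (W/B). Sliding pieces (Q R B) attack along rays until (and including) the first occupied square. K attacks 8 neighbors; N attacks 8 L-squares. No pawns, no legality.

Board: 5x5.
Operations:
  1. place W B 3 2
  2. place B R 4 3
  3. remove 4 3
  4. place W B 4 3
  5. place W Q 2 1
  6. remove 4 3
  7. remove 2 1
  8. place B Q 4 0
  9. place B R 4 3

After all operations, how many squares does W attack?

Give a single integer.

Answer: 6

Derivation:
Op 1: place WB@(3,2)
Op 2: place BR@(4,3)
Op 3: remove (4,3)
Op 4: place WB@(4,3)
Op 5: place WQ@(2,1)
Op 6: remove (4,3)
Op 7: remove (2,1)
Op 8: place BQ@(4,0)
Op 9: place BR@(4,3)
Per-piece attacks for W:
  WB@(3,2): attacks (4,3) (4,1) (2,3) (1,4) (2,1) (1,0) [ray(1,1) blocked at (4,3)]
Union (6 distinct): (1,0) (1,4) (2,1) (2,3) (4,1) (4,3)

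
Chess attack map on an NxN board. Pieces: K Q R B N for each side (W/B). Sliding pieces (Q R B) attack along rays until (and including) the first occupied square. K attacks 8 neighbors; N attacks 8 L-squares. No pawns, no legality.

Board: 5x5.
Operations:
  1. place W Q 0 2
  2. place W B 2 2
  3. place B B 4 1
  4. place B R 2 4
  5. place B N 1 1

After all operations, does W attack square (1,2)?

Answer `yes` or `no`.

Answer: yes

Derivation:
Op 1: place WQ@(0,2)
Op 2: place WB@(2,2)
Op 3: place BB@(4,1)
Op 4: place BR@(2,4)
Op 5: place BN@(1,1)
Per-piece attacks for W:
  WQ@(0,2): attacks (0,3) (0,4) (0,1) (0,0) (1,2) (2,2) (1,3) (2,4) (1,1) [ray(1,0) blocked at (2,2); ray(1,1) blocked at (2,4); ray(1,-1) blocked at (1,1)]
  WB@(2,2): attacks (3,3) (4,4) (3,1) (4,0) (1,3) (0,4) (1,1) [ray(-1,-1) blocked at (1,1)]
W attacks (1,2): yes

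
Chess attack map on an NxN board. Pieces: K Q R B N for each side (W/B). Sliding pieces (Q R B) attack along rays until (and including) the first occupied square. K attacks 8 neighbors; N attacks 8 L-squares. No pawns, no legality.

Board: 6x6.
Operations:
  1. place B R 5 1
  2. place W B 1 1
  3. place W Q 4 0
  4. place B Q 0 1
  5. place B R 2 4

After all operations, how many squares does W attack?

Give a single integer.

Op 1: place BR@(5,1)
Op 2: place WB@(1,1)
Op 3: place WQ@(4,0)
Op 4: place BQ@(0,1)
Op 5: place BR@(2,4)
Per-piece attacks for W:
  WB@(1,1): attacks (2,2) (3,3) (4,4) (5,5) (2,0) (0,2) (0,0)
  WQ@(4,0): attacks (4,1) (4,2) (4,3) (4,4) (4,5) (5,0) (3,0) (2,0) (1,0) (0,0) (5,1) (3,1) (2,2) (1,3) (0,4) [ray(1,1) blocked at (5,1)]
Union (18 distinct): (0,0) (0,2) (0,4) (1,0) (1,3) (2,0) (2,2) (3,0) (3,1) (3,3) (4,1) (4,2) (4,3) (4,4) (4,5) (5,0) (5,1) (5,5)

Answer: 18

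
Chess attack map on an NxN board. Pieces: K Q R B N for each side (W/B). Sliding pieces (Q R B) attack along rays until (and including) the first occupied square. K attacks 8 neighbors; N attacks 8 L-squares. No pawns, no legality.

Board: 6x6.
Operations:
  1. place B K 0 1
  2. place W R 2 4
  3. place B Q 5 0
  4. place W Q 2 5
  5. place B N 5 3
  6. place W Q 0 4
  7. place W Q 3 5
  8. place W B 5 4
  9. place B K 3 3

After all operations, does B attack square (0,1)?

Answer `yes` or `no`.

Answer: no

Derivation:
Op 1: place BK@(0,1)
Op 2: place WR@(2,4)
Op 3: place BQ@(5,0)
Op 4: place WQ@(2,5)
Op 5: place BN@(5,3)
Op 6: place WQ@(0,4)
Op 7: place WQ@(3,5)
Op 8: place WB@(5,4)
Op 9: place BK@(3,3)
Per-piece attacks for B:
  BK@(0,1): attacks (0,2) (0,0) (1,1) (1,2) (1,0)
  BK@(3,3): attacks (3,4) (3,2) (4,3) (2,3) (4,4) (4,2) (2,4) (2,2)
  BQ@(5,0): attacks (5,1) (5,2) (5,3) (4,0) (3,0) (2,0) (1,0) (0,0) (4,1) (3,2) (2,3) (1,4) (0,5) [ray(0,1) blocked at (5,3)]
  BN@(5,3): attacks (4,5) (3,4) (4,1) (3,2)
B attacks (0,1): no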